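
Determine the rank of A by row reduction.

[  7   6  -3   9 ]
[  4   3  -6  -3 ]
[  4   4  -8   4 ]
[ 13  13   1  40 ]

rank(A) = 3

Row reduction:
R2 <- R2 - (4/7)*R1:  [     0   -3/7  -30/7  -57/7 ]
R3 <- R3 - (4/7)*R1:  [     0    4/7  -44/7   -8/7 ]
R4 <- R4 - (13/7)*R1:  [     0   13/7   46/7  163/7 ]
R3 <- R3 - (-4/3)*R2:  [   0    0  -12  -12 ]
R4 <- R4 - (-13/3)*R2:  [   0    0  -12  -12 ]
R4 <- R4 - (1)*R3:  [ 0  0  0  0 ]
Row echelon form:
[ 7     6     -3      9 ]
[ 0  -3/7  -30/7  -57/7 ]
[ 0     0    -12    -12 ]
[ 0     0      0      0 ]
Nonzero rows / pivot columns: 3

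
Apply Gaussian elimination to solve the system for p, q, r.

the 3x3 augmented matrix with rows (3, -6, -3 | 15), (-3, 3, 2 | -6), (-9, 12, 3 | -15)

Forward elimination on [A|b]:
R2 <- R2 - (-1)*R1:  [  0  -3  -1   9 ]
R3 <- R3 - (-3)*R1:  [  0  -6  -6  30 ]
R3 <- R3 - (2)*R2:  [  0   0  -4  12 ]
Row echelon form:
[ 3  -6  -3  |  15 ]
[ 0  -3  -1  |   9 ]
[ 0   0  -4  |  12 ]
Back-substitution:
r = (12) / -4 = -3
q = (9 - (-1)*(-3)) / -3 = -2
p = (15 - (-6)*(-2) - (-3)*(-3)) / 3 = -2

(-2, -2, -3)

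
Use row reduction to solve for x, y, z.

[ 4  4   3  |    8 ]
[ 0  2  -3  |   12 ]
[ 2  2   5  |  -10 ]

(5, 0, -4)

Forward elimination on [A|b]:
R3 <- R3 - (1/2)*R1:  [   0    0  7/2  -14 ]
Row echelon form:
[ 4  4    3  |    8 ]
[ 0  2   -3  |   12 ]
[ 0  0  7/2  |  -14 ]
Back-substitution:
z = (-14) / (7/2) = -4
y = (12 - (-3)*(-4)) / 2 = 0
x = (8 - (4)*(0) - (3)*(-4)) / 4 = 5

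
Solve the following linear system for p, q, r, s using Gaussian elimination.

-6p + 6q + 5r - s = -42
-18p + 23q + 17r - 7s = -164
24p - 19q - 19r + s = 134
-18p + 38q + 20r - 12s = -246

(3, -4, 1, 5)

Forward elimination on [A|b]:
R2 <- R2 - (3)*R1:  [   0    5    2   -4  -38 ]
R3 <- R3 - (-4)*R1:  [   0    5    1   -3  -34 ]
R4 <- R4 - (3)*R1:  [    0    20     5    -9  -120 ]
R3 <- R3 - (1)*R2:  [  0   0  -1   1   4 ]
R4 <- R4 - (4)*R2:  [  0   0  -3   7  32 ]
R4 <- R4 - (3)*R3:  [  0   0   0   4  20 ]
Row echelon form:
[ -6  6   5  -1  |  -42 ]
[  0  5   2  -4  |  -38 ]
[  0  0  -1   1  |    4 ]
[  0  0   0   4  |   20 ]
Back-substitution:
s = (20) / 4 = 5
r = (4 - (1)*(5)) / -1 = 1
q = (-38 - (2)*(1) - (-4)*(5)) / 5 = -4
p = (-42 - (6)*(-4) - (5)*(1) - (-1)*(5)) / -6 = 3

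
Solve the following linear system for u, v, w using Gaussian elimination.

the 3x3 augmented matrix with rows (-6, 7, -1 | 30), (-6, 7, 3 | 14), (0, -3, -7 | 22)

Forward elimination on [A|b]:
R2 <- R2 - (1)*R1:  [   0    0    4  -16 ]
R2 <-> R3   (pivot in column 2 was zero)
[ -6   7  -1   30 ]
[  0  -3  -7   22 ]
[  0   0   4  -16 ]
Row echelon form:
[ -6   7  -1  |   30 ]
[  0  -3  -7  |   22 ]
[  0   0   4  |  -16 ]
Back-substitution:
w = (-16) / 4 = -4
v = (22 - (-7)*(-4)) / -3 = 2
u = (30 - (7)*(2) - (-1)*(-4)) / -6 = -2

(-2, 2, -4)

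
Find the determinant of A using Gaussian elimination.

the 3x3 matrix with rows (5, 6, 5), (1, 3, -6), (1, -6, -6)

Forward elimination:
R2 <- R2 - (1/5)*R1:  [   0  9/5   -7 ]
R3 <- R3 - (1/5)*R1:  [     0  -36/5     -7 ]
R3 <- R3 - (-4)*R2:  [   0    0  -35 ]
Upper-triangular form:
[ 5    6    5 ]
[ 0  9/5   -7 ]
[ 0    0  -35 ]
det(A) = (-1)^0 * (5) * (9/5) * (-35) = -315  (0 row swaps -> sign +1)

det(A) = -315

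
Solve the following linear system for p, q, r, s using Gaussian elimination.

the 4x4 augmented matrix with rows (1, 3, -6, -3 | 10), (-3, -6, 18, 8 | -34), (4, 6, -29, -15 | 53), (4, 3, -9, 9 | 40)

Forward elimination on [A|b]:
R2 <- R2 - (-3)*R1:  [  0   3   0  -1  -4 ]
R3 <- R3 - (4)*R1:  [  0  -6  -5  -3  13 ]
R4 <- R4 - (4)*R1:  [  0  -9  15  21   0 ]
R3 <- R3 - (-2)*R2:  [  0   0  -5  -5   5 ]
R4 <- R4 - (-3)*R2:  [   0    0   15   18  -12 ]
R4 <- R4 - (-3)*R3:  [ 0  0  0  3  3 ]
Row echelon form:
[ 1  3  -6  -3  |  10 ]
[ 0  3   0  -1  |  -4 ]
[ 0  0  -5  -5  |   5 ]
[ 0  0   0   3  |   3 ]
Back-substitution:
s = (3) / 3 = 1
r = (5 - (-5)*(1)) / -5 = -2
q = (-4 - (-1)*(1)) / 3 = -1
p = (10 - (3)*(-1) - (-6)*(-2) - (-3)*(1)) / 1 = 4

(4, -1, -2, 1)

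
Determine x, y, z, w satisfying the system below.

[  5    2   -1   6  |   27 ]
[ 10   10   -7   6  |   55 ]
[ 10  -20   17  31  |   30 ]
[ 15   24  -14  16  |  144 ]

(-2, 1, -5, 5)

Forward elimination on [A|b]:
R2 <- R2 - (2)*R1:  [  0   6  -5  -6   1 ]
R3 <- R3 - (2)*R1:  [   0  -24   19   19  -24 ]
R4 <- R4 - (3)*R1:  [   0   18  -11   -2   63 ]
R3 <- R3 - (-4)*R2:  [   0    0   -1   -5  -20 ]
R4 <- R4 - (3)*R2:  [  0   0   4  16  60 ]
R4 <- R4 - (-4)*R3:  [   0    0    0   -4  -20 ]
Row echelon form:
[ 5  2  -1   6  |   27 ]
[ 0  6  -5  -6  |    1 ]
[ 0  0  -1  -5  |  -20 ]
[ 0  0   0  -4  |  -20 ]
Back-substitution:
w = (-20) / -4 = 5
z = (-20 - (-5)*(5)) / -1 = -5
y = (1 - (-5)*(-5) - (-6)*(5)) / 6 = 1
x = (27 - (2)*(1) - (-1)*(-5) - (6)*(5)) / 5 = -2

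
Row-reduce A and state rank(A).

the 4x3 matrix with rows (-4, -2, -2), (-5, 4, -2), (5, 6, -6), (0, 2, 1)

Row reduction:
R2 <- R2 - (5/4)*R1:  [    0  13/2   1/2 ]
R3 <- R3 - (-5/4)*R1:  [     0    7/2  -17/2 ]
R3 <- R3 - (7/13)*R2:  [       0        0  -114/13 ]
R4 <- R4 - (4/13)*R2:  [     0      0  11/13 ]
R4 <- R4 - (-11/114)*R3:  [ 0  0  0 ]
Row echelon form:
[ -4    -2       -2 ]
[  0  13/2      1/2 ]
[  0     0  -114/13 ]
[  0     0        0 ]
Nonzero rows / pivot columns: 3

rank(A) = 3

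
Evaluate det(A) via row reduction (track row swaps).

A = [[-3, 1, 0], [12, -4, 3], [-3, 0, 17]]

Forward elimination:
R2 <- R2 - (-4)*R1:  [ 0  0  3 ]
R3 <- R3 - (1)*R1:  [  0  -1  17 ]
R2 <-> R3   (pivot in column 2 was zero)
[ -3   1   0 ]
[  0  -1  17 ]
[  0   0   3 ]
Upper-triangular form:
[ -3   1   0 ]
[  0  -1  17 ]
[  0   0   3 ]
det(A) = (-1)^1 * (-3) * (-1) * (3) = -9  (1 row swap -> sign -1)

det(A) = -9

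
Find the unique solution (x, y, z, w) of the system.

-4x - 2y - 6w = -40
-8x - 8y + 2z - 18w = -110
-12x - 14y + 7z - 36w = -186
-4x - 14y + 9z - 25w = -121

(3, 5, 4, 3)

Forward elimination on [A|b]:
R2 <- R2 - (2)*R1:  [   0   -4    2   -6  -30 ]
R3 <- R3 - (3)*R1:  [   0   -8    7  -18  -66 ]
R4 <- R4 - (1)*R1:  [   0  -12    9  -19  -81 ]
R3 <- R3 - (2)*R2:  [  0   0   3  -6  -6 ]
R4 <- R4 - (3)*R2:  [  0   0   3  -1   9 ]
R4 <- R4 - (1)*R3:  [  0   0   0   5  15 ]
Row echelon form:
[ -4  -2  0  -6  |  -40 ]
[  0  -4  2  -6  |  -30 ]
[  0   0  3  -6  |   -6 ]
[  0   0  0   5  |   15 ]
Back-substitution:
w = (15) / 5 = 3
z = (-6 - (-6)*(3)) / 3 = 4
y = (-30 - (2)*(4) - (-6)*(3)) / -4 = 5
x = (-40 - (-2)*(5) - (-6)*(3)) / -4 = 3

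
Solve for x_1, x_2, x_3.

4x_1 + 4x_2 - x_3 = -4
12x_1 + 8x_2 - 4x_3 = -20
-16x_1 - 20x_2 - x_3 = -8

(-1, 1, 4)

Forward elimination on [A|b]:
R2 <- R2 - (3)*R1:  [  0  -4  -1  -8 ]
R3 <- R3 - (-4)*R1:  [   0   -4   -5  -24 ]
R3 <- R3 - (1)*R2:  [   0    0   -4  -16 ]
Row echelon form:
[ 4   4  -1  |   -4 ]
[ 0  -4  -1  |   -8 ]
[ 0   0  -4  |  -16 ]
Back-substitution:
x_3 = (-16) / -4 = 4
x_2 = (-8 - (-1)*(4)) / -4 = 1
x_1 = (-4 - (4)*(1) - (-1)*(4)) / 4 = -1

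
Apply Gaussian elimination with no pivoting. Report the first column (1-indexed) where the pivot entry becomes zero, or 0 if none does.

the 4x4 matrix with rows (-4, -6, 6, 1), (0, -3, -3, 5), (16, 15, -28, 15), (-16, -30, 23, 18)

first zero-pivot column = 4

Naive forward elimination:
R3 <- R3 - (-4)*R1:  [  0  -9  -4  19 ]
R4 <- R4 - (4)*R1:  [  0  -6  -1  14 ]
R3 <- R3 - (3)*R2:  [ 0  0  5  4 ]
R4 <- R4 - (2)*R2:  [ 0  0  5  4 ]
R4 <- R4 - (1)*R3:  [ 0  0  0  0 ]
Matrix at this point:
[ -4  -6   6  1 ]
[  0  -3  -3  5 ]
[  0   0   5  4 ]
[  0   0   0  0 ]
Pivot entry (4,4) in the last row is zero and there are no rows below to swap with -> zero pivot in column 4 (A is singular).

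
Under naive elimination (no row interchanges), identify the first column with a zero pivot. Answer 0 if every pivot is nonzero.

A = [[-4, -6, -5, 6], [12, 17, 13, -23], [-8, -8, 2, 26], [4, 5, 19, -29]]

first zero-pivot column = 0

Naive forward elimination:
R2 <- R2 - (-3)*R1:  [  0  -1  -2  -5 ]
R3 <- R3 - (2)*R1:  [  0   4  12  14 ]
R4 <- R4 - (-1)*R1:  [   0   -1   14  -23 ]
R3 <- R3 - (-4)*R2:  [  0   0   4  -6 ]
R4 <- R4 - (1)*R2:  [   0    0   16  -18 ]
R4 <- R4 - (4)*R3:  [ 0  0  0  6 ]
All pivots nonzero; naive elimination completes without hitting a zero pivot.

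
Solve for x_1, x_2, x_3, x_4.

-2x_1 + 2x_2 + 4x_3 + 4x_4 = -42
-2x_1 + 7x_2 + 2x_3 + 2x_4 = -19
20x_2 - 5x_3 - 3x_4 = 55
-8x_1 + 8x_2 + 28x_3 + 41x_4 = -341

Forward elimination on [A|b]:
R2 <- R2 - (1)*R1:  [  0   5  -2  -2  23 ]
R4 <- R4 - (4)*R1:  [    0     0    12    25  -173 ]
R3 <- R3 - (4)*R2:  [   0    0    3    5  -37 ]
R4 <- R4 - (4)*R3:  [   0    0    0    5  -25 ]
Row echelon form:
[ -2  2   4   4  |  -42 ]
[  0  5  -2  -2  |   23 ]
[  0  0   3   5  |  -37 ]
[  0  0   0   5  |  -25 ]
Back-substitution:
x_4 = (-25) / 5 = -5
x_3 = (-37 - (5)*(-5)) / 3 = -4
x_2 = (23 - (-2)*(-4) - (-2)*(-5)) / 5 = 1
x_1 = (-42 - (2)*(1) - (4)*(-4) - (4)*(-5)) / -2 = 4

(4, 1, -4, -5)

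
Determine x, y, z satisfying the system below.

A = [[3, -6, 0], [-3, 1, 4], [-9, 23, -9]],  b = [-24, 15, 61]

Forward elimination on [A|b]:
R2 <- R2 - (-1)*R1:  [  0  -5   4  -9 ]
R3 <- R3 - (-3)*R1:  [   0    5   -9  -11 ]
R3 <- R3 - (-1)*R2:  [   0    0   -5  -20 ]
Row echelon form:
[ 3  -6   0  |  -24 ]
[ 0  -5   4  |   -9 ]
[ 0   0  -5  |  -20 ]
Back-substitution:
z = (-20) / -5 = 4
y = (-9 - (4)*(4)) / -5 = 5
x = (-24 - (-6)*(5)) / 3 = 2

(2, 5, 4)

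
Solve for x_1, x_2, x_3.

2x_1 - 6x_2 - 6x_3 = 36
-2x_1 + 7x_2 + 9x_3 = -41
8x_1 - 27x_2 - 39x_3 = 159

Forward elimination on [A|b]:
R2 <- R2 - (-1)*R1:  [  0   1   3  -5 ]
R3 <- R3 - (4)*R1:  [   0   -3  -15   15 ]
R3 <- R3 - (-3)*R2:  [  0   0  -6   0 ]
Row echelon form:
[ 2  -6  -6  |  36 ]
[ 0   1   3  |  -5 ]
[ 0   0  -6  |   0 ]
Back-substitution:
x_3 = (0) / -6 = 0
x_2 = (-5 - (3)*(0)) / 1 = -5
x_1 = (36 - (-6)*(-5) - (-6)*(0)) / 2 = 3

(3, -5, 0)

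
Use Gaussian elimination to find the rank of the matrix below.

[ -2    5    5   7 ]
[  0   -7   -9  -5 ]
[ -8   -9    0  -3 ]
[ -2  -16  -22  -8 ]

rank(A) = 3

Row reduction:
R3 <- R3 - (4)*R1:  [   0  -29  -20  -31 ]
R4 <- R4 - (1)*R1:  [   0  -21  -27  -15 ]
R3 <- R3 - (29/7)*R2:  [     0      0  121/7  -72/7 ]
R4 <- R4 - (3)*R2:  [ 0  0  0  0 ]
Row echelon form:
[ -2   5      5      7 ]
[  0  -7     -9     -5 ]
[  0   0  121/7  -72/7 ]
[  0   0      0      0 ]
Nonzero rows / pivot columns: 3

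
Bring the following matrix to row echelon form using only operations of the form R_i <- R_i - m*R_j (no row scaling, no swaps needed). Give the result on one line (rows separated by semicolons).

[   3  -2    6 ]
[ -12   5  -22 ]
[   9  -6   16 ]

Forward elimination:
R2 <- R2 - (-4)*R1:  [  0  -3   2 ]
R3 <- R3 - (3)*R1:  [  0   0  -2 ]
Row echelon form:
[ 3  -2   6 ]
[ 0  -3   2 ]
[ 0   0  -2 ]

REF = [3 -2 6; 0 -3 2; 0 0 -2]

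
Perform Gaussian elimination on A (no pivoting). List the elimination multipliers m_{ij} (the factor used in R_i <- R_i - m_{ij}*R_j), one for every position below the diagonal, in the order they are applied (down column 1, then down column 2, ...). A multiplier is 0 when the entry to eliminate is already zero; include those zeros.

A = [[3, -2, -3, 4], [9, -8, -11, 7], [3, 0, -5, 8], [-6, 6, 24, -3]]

Forward elimination:
R2 <- R2 - (3)*R1:  [  0  -2  -2  -5 ]
R3 <- R3 - (1)*R1:  [  0   2  -2   4 ]
R4 <- R4 - (-2)*R1:  [  0   2  18   5 ]
R3 <- R3 - (-1)*R2:  [  0   0  -4  -1 ]
R4 <- R4 - (-1)*R2:  [  0   0  16   0 ]
R4 <- R4 - (-4)*R3:  [  0   0   0  -4 ]
Multipliers (in order of application): m_{21} = 3, m_{31} = 1, m_{41} = -2, m_{32} = -1, m_{42} = -1, m_{43} = -4

multipliers: 3, 1, -2, -1, -1, -4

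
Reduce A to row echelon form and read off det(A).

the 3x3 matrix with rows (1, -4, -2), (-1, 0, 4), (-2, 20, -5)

det(A) = 12

Forward elimination:
R2 <- R2 - (-1)*R1:  [  0  -4   2 ]
R3 <- R3 - (-2)*R1:  [  0  12  -9 ]
R3 <- R3 - (-3)*R2:  [  0   0  -3 ]
Upper-triangular form:
[ 1  -4  -2 ]
[ 0  -4   2 ]
[ 0   0  -3 ]
det(A) = (-1)^0 * (1) * (-4) * (-3) = 12  (0 row swaps -> sign +1)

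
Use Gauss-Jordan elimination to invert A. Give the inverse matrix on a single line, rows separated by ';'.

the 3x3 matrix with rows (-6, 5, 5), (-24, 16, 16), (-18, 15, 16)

Gauss-Jordan on [A | I]:
R1 <- (1/-6)*R1:  [    1  -5/6  -5/6  |  -1/6     0     0 ]
R2 <- R2 - (-24)*R1:  [  0  -4  -4  |  -4   1   0 ]
R3 <- R3 - (-18)*R1:  [  0   0   1  |  -3   0   1 ]
R2 <- (1/-4)*R2:  [    0     1     1  |     1  -1/4     0 ]
R1 <- R1 - (-5/6)*R2:  [     1      0      0  |    2/3  -5/24      0 ]
R2 <- R2 - (1)*R3:  [    0     1     0  |     4  -1/4    -1 ]
Right block of [I | A^{-1}] is the inverse:
[ 2/3  -5/24   0 ]
[   4   -1/4  -1 ]
[  -3      0   1 ]

inverse = [2/3 -5/24 0; 4 -1/4 -1; -3 0 1]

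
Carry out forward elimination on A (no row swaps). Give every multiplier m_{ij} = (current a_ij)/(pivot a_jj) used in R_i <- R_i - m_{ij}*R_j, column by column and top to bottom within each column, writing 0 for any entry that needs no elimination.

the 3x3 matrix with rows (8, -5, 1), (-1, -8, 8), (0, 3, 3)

Forward elimination:
R2 <- R2 - (-1/8)*R1:  [     0  -69/8   65/8 ]
R3: entry in column 1 is already 0 -> m_{31} = 0 (no row operation needed)
R3 <- R3 - (-8/23)*R2:  [      0       0  134/23 ]
Multipliers (in order of application): m_{21} = -1/8, m_{31} = 0, m_{32} = -8/23

multipliers: -1/8, 0, -8/23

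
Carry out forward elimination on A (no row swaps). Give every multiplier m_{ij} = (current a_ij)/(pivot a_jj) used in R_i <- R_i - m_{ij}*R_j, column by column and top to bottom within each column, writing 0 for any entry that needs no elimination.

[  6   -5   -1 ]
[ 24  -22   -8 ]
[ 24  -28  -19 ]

multipliers: 4, 4, 4

Forward elimination:
R2 <- R2 - (4)*R1:  [  0  -2  -4 ]
R3 <- R3 - (4)*R1:  [   0   -8  -15 ]
R3 <- R3 - (4)*R2:  [ 0  0  1 ]
Multipliers (in order of application): m_{21} = 4, m_{31} = 4, m_{32} = 4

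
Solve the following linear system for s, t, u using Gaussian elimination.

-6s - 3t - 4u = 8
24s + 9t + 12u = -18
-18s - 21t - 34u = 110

(1, 2, -5)

Forward elimination on [A|b]:
R2 <- R2 - (-4)*R1:  [  0  -3  -4  14 ]
R3 <- R3 - (3)*R1:  [   0  -12  -22   86 ]
R3 <- R3 - (4)*R2:  [  0   0  -6  30 ]
Row echelon form:
[ -6  -3  -4  |   8 ]
[  0  -3  -4  |  14 ]
[  0   0  -6  |  30 ]
Back-substitution:
u = (30) / -6 = -5
t = (14 - (-4)*(-5)) / -3 = 2
s = (8 - (-3)*(2) - (-4)*(-5)) / -6 = 1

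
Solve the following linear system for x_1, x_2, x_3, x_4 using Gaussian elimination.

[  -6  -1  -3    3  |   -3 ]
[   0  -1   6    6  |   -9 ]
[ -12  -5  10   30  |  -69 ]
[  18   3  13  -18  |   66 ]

Forward elimination on [A|b]:
R3 <- R3 - (2)*R1:  [   0   -3   16   24  -63 ]
R4 <- R4 - (-3)*R1:  [  0   0   4  -9  57 ]
R3 <- R3 - (3)*R2:  [   0    0   -2    6  -36 ]
R4 <- R4 - (-2)*R3:  [   0    0    0    3  -15 ]
Row echelon form:
[ -6  -1  -3  3  |   -3 ]
[  0  -1   6  6  |   -9 ]
[  0   0  -2  6  |  -36 ]
[  0   0   0  3  |  -15 ]
Back-substitution:
x_4 = (-15) / 3 = -5
x_3 = (-36 - (6)*(-5)) / -2 = 3
x_2 = (-9 - (6)*(3) - (6)*(-5)) / -1 = -3
x_1 = (-3 - (-1)*(-3) - (-3)*(3) - (3)*(-5)) / -6 = -3

(-3, -3, 3, -5)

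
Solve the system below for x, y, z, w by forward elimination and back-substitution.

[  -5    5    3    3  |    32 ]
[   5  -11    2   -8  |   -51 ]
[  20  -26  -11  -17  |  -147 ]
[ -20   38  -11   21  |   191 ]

(-3, 4, 0, -1)

Forward elimination on [A|b]:
R2 <- R2 - (-1)*R1:  [   0   -6    5   -5  -19 ]
R3 <- R3 - (-4)*R1:  [   0   -6    1   -5  -19 ]
R4 <- R4 - (4)*R1:  [   0   18  -23    9   63 ]
R3 <- R3 - (1)*R2:  [  0   0  -4   0   0 ]
R4 <- R4 - (-3)*R2:  [  0   0  -8  -6   6 ]
R4 <- R4 - (2)*R3:  [  0   0   0  -6   6 ]
Row echelon form:
[ -5   5   3   3  |   32 ]
[  0  -6   5  -5  |  -19 ]
[  0   0  -4   0  |    0 ]
[  0   0   0  -6  |    6 ]
Back-substitution:
w = (6) / -6 = -1
z = (0) / -4 = 0
y = (-19 - (5)*(0) - (-5)*(-1)) / -6 = 4
x = (32 - (5)*(4) - (3)*(0) - (3)*(-1)) / -5 = -3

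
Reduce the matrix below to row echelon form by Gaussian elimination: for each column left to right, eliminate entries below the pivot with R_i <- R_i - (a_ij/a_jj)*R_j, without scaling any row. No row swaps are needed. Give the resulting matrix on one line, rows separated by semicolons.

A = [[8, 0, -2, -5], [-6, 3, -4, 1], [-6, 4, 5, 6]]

Forward elimination:
R2 <- R2 - (-3/4)*R1:  [     0      3  -11/2  -11/4 ]
R3 <- R3 - (-3/4)*R1:  [   0    4  7/2  9/4 ]
R3 <- R3 - (4/3)*R2:  [     0      0   65/6  71/12 ]
Row echelon form:
[ 8  0     -2     -5 ]
[ 0  3  -11/2  -11/4 ]
[ 0  0   65/6  71/12 ]

REF = [8 0 -2 -5; 0 3 -11/2 -11/4; 0 0 65/6 71/12]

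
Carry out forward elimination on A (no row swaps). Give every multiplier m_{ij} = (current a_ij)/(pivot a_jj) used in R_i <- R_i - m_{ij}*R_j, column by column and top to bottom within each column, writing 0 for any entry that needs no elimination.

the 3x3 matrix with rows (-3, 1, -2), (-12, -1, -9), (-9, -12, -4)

multipliers: 4, 3, 3

Forward elimination:
R2 <- R2 - (4)*R1:  [  0  -5  -1 ]
R3 <- R3 - (3)*R1:  [   0  -15    2 ]
R3 <- R3 - (3)*R2:  [ 0  0  5 ]
Multipliers (in order of application): m_{21} = 4, m_{31} = 3, m_{32} = 3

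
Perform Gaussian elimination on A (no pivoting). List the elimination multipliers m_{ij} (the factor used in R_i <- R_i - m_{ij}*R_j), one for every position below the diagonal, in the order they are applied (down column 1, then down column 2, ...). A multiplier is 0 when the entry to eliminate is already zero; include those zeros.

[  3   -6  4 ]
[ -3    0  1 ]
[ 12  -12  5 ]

multipliers: -1, 4, -2

Forward elimination:
R2 <- R2 - (-1)*R1:  [  0  -6   5 ]
R3 <- R3 - (4)*R1:  [   0   12  -11 ]
R3 <- R3 - (-2)*R2:  [  0   0  -1 ]
Multipliers (in order of application): m_{21} = -1, m_{31} = 4, m_{32} = -2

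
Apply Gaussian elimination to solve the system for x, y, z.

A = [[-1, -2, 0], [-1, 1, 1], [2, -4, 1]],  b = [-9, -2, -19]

Forward elimination on [A|b]:
R2 <- R2 - (1)*R1:  [ 0  3  1  7 ]
R3 <- R3 - (-2)*R1:  [   0   -8    1  -37 ]
R3 <- R3 - (-8/3)*R2:  [     0      0   11/3  -55/3 ]
Row echelon form:
[ -1  -2     0  |     -9 ]
[  0   3     1  |      7 ]
[  0   0  11/3  |  -55/3 ]
Back-substitution:
z = (-55/3) / (11/3) = -5
y = (7 - (1)*(-5)) / 3 = 4
x = (-9 - (-2)*(4)) / -1 = 1

(1, 4, -5)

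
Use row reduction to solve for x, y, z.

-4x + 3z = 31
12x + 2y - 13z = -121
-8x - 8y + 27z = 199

(-4, -4, 5)

Forward elimination on [A|b]:
R2 <- R2 - (-3)*R1:  [   0    2   -4  -28 ]
R3 <- R3 - (2)*R1:  [   0   -8   21  137 ]
R3 <- R3 - (-4)*R2:  [  0   0   5  25 ]
Row echelon form:
[ -4  0   3  |   31 ]
[  0  2  -4  |  -28 ]
[  0  0   5  |   25 ]
Back-substitution:
z = (25) / 5 = 5
y = (-28 - (-4)*(5)) / 2 = -4
x = (31 - (3)*(5)) / -4 = -4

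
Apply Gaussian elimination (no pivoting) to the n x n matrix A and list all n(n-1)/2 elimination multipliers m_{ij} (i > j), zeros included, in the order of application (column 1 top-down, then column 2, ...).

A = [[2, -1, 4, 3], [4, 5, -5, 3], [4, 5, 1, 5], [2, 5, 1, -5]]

multipliers: 2, 2, 1, 1, 6/7, 19/14

Forward elimination:
R2 <- R2 - (2)*R1:  [   0    7  -13   -3 ]
R3 <- R3 - (2)*R1:  [  0   7  -7  -1 ]
R4 <- R4 - (1)*R1:  [  0   6  -3  -8 ]
R3 <- R3 - (1)*R2:  [ 0  0  6  2 ]
R4 <- R4 - (6/7)*R2:  [     0      0   57/7  -38/7 ]
R4 <- R4 - (19/14)*R3:  [     0      0      0  -57/7 ]
Multipliers (in order of application): m_{21} = 2, m_{31} = 2, m_{41} = 1, m_{32} = 1, m_{42} = 6/7, m_{43} = 19/14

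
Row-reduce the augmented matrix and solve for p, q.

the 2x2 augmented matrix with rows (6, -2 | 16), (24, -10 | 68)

(2, -2)

Forward elimination on [A|b]:
R2 <- R2 - (4)*R1:  [  0  -2   4 ]
Row echelon form:
[ 6  -2  |  16 ]
[ 0  -2  |   4 ]
Back-substitution:
q = (4) / -2 = -2
p = (16 - (-2)*(-2)) / 6 = 2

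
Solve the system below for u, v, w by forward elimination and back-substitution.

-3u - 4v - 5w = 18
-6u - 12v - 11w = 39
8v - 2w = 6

Forward elimination on [A|b]:
R2 <- R2 - (2)*R1:  [  0  -4  -1   3 ]
R3 <- R3 - (-2)*R2:  [  0   0  -4  12 ]
Row echelon form:
[ -3  -4  -5  |  18 ]
[  0  -4  -1  |   3 ]
[  0   0  -4  |  12 ]
Back-substitution:
w = (12) / -4 = -3
v = (3 - (-1)*(-3)) / -4 = 0
u = (18 - (-4)*(0) - (-5)*(-3)) / -3 = -1

(-1, 0, -3)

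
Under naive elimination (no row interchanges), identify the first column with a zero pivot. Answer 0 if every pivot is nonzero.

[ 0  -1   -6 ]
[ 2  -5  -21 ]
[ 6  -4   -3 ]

Naive forward elimination:
Pivot entry (1,1) is zero but row 2 has 2 in column 1 -> naive elimination stops; a row interchange (e.g. R1 <-> R2) would be required here.

first zero-pivot column = 1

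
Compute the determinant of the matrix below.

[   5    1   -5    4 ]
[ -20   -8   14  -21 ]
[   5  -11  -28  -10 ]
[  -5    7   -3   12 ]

Forward elimination:
R2 <- R2 - (-4)*R1:  [  0  -4  -6  -5 ]
R3 <- R3 - (1)*R1:  [   0  -12  -23  -14 ]
R4 <- R4 - (-1)*R1:  [  0   8  -8  16 ]
R3 <- R3 - (3)*R2:  [  0   0  -5   1 ]
R4 <- R4 - (-2)*R2:  [   0    0  -20    6 ]
R4 <- R4 - (4)*R3:  [ 0  0  0  2 ]
Upper-triangular form:
[ 5   1  -5   4 ]
[ 0  -4  -6  -5 ]
[ 0   0  -5   1 ]
[ 0   0   0   2 ]
det(A) = (-1)^0 * (5) * (-4) * (-5) * (2) = 200  (0 row swaps -> sign +1)

det(A) = 200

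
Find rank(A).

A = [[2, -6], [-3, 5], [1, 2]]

Row reduction:
R2 <- R2 - (-3/2)*R1:  [  0  -4 ]
R3 <- R3 - (1/2)*R1:  [ 0  5 ]
R3 <- R3 - (-5/4)*R2:  [ 0  0 ]
Row echelon form:
[ 2  -6 ]
[ 0  -4 ]
[ 0   0 ]
Nonzero rows / pivot columns: 2

rank(A) = 2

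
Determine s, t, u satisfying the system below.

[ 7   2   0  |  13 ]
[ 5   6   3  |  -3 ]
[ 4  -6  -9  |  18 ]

Forward elimination on [A|b]:
R2 <- R2 - (5/7)*R1:  [     0   32/7      3  -86/7 ]
R3 <- R3 - (4/7)*R1:  [     0  -50/7     -9   74/7 ]
R3 <- R3 - (-25/16)*R2:  [      0       0  -69/16   -69/8 ]
Row echelon form:
[ 7     2       0  |     13 ]
[ 0  32/7       3  |  -86/7 ]
[ 0     0  -69/16  |  -69/8 ]
Back-substitution:
u = (-69/8) / (-69/16) = 2
t = (-86/7 - (3)*(2)) / (32/7) = -4
s = (13 - (2)*(-4)) / 7 = 3

(3, -4, 2)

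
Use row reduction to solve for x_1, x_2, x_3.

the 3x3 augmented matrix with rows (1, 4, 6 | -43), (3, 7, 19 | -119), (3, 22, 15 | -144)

(-1, -3, -5)

Forward elimination on [A|b]:
R2 <- R2 - (3)*R1:  [  0  -5   1  10 ]
R3 <- R3 - (3)*R1:  [   0   10   -3  -15 ]
R3 <- R3 - (-2)*R2:  [  0   0  -1   5 ]
Row echelon form:
[ 1   4   6  |  -43 ]
[ 0  -5   1  |   10 ]
[ 0   0  -1  |    5 ]
Back-substitution:
x_3 = (5) / -1 = -5
x_2 = (10 - (1)*(-5)) / -5 = -3
x_1 = (-43 - (4)*(-3) - (6)*(-5)) / 1 = -1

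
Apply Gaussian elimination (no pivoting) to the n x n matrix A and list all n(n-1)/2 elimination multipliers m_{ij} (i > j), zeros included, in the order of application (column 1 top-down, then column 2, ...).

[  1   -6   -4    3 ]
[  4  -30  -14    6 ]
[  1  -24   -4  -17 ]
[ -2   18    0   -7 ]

multipliers: 4, 1, -2, 3, -1, 1

Forward elimination:
R2 <- R2 - (4)*R1:  [  0  -6   2  -6 ]
R3 <- R3 - (1)*R1:  [   0  -18    0  -20 ]
R4 <- R4 - (-2)*R1:  [  0   6  -8  -1 ]
R3 <- R3 - (3)*R2:  [  0   0  -6  -2 ]
R4 <- R4 - (-1)*R2:  [  0   0  -6  -7 ]
R4 <- R4 - (1)*R3:  [  0   0   0  -5 ]
Multipliers (in order of application): m_{21} = 4, m_{31} = 1, m_{41} = -2, m_{32} = 3, m_{42} = -1, m_{43} = 1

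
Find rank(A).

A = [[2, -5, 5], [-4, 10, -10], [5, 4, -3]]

rank(A) = 2

Row reduction:
R2 <- R2 - (-2)*R1:  [ 0  0  0 ]
R3 <- R3 - (5/2)*R1:  [     0   33/2  -31/2 ]
R2 <-> R3   (pivot in column 2 was zero)
[ 2    -5      5 ]
[ 0  33/2  -31/2 ]
[ 0     0      0 ]
Row echelon form:
[ 2    -5      5 ]
[ 0  33/2  -31/2 ]
[ 0     0      0 ]
Nonzero rows / pivot columns: 2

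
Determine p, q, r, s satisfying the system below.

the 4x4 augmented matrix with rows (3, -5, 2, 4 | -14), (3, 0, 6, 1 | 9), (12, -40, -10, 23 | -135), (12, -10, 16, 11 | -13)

Forward elimination on [A|b]:
R2 <- R2 - (1)*R1:  [  0   5   4  -3  23 ]
R3 <- R3 - (4)*R1:  [   0  -20  -18    7  -79 ]
R4 <- R4 - (4)*R1:  [  0  10   8  -5  43 ]
R3 <- R3 - (-4)*R2:  [  0   0  -2  -5  13 ]
R4 <- R4 - (2)*R2:  [  0   0   0   1  -3 ]
Row echelon form:
[ 3  -5   2   4  |  -14 ]
[ 0   5   4  -3  |   23 ]
[ 0   0  -2  -5  |   13 ]
[ 0   0   0   1  |   -3 ]
Back-substitution:
s = (-3) / 1 = -3
r = (13 - (-5)*(-3)) / -2 = 1
q = (23 - (4)*(1) - (-3)*(-3)) / 5 = 2
p = (-14 - (-5)*(2) - (2)*(1) - (4)*(-3)) / 3 = 2

(2, 2, 1, -3)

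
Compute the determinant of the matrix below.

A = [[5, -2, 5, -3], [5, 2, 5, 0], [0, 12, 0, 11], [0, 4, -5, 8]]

det(A) = 200

Forward elimination:
R2 <- R2 - (1)*R1:  [ 0  4  0  3 ]
R3 <- R3 - (3)*R2:  [ 0  0  0  2 ]
R4 <- R4 - (1)*R2:  [  0   0  -5   5 ]
R3 <-> R4   (pivot in column 3 was zero)
[ 5  -2   5  -3 ]
[ 0   4   0   3 ]
[ 0   0  -5   5 ]
[ 0   0   0   2 ]
Upper-triangular form:
[ 5  -2   5  -3 ]
[ 0   4   0   3 ]
[ 0   0  -5   5 ]
[ 0   0   0   2 ]
det(A) = (-1)^1 * (5) * (4) * (-5) * (2) = 200  (1 row swap -> sign -1)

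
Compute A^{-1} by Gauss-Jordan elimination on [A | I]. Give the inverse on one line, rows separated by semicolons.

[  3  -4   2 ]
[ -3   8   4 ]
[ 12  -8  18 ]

inverse = [-22/3 -7/3 4/3; -17/4 -5/4 3/4; 3 1 -1/2]

Gauss-Jordan on [A | I]:
R1 <- (1/3)*R1:  [    1  -4/3   2/3  |   1/3     0     0 ]
R2 <- R2 - (-3)*R1:  [ 0  4  6  |  1  1  0 ]
R3 <- R3 - (12)*R1:  [  0   8  10  |  -4   0   1 ]
R2 <- (1/4)*R2:  [   0    1  3/2  |  1/4  1/4    0 ]
R1 <- R1 - (-4/3)*R2:  [   1    0  8/3  |  2/3  1/3    0 ]
R3 <- R3 - (8)*R2:  [  0   0  -2  |  -6  -2   1 ]
R3 <- (1/-2)*R3:  [    0     0     1  |     3     1  -1/2 ]
R1 <- R1 - (8/3)*R3:  [     1      0      0  |  -22/3   -7/3    4/3 ]
R2 <- R2 - (3/2)*R3:  [     0      1      0  |  -17/4   -5/4    3/4 ]
Right block of [I | A^{-1}] is the inverse:
[ -22/3  -7/3   4/3 ]
[ -17/4  -5/4   3/4 ]
[     3     1  -1/2 ]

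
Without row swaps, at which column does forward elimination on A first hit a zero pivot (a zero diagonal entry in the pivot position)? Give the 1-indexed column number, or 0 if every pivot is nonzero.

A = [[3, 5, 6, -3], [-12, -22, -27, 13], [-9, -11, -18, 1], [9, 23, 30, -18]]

Naive forward elimination:
R2 <- R2 - (-4)*R1:  [  0  -2  -3   1 ]
R3 <- R3 - (-3)*R1:  [  0   4   0  -8 ]
R4 <- R4 - (3)*R1:  [  0   8  12  -9 ]
R3 <- R3 - (-2)*R2:  [  0   0  -6  -6 ]
R4 <- R4 - (-4)*R2:  [  0   0   0  -5 ]
All pivots nonzero; naive elimination completes without hitting a zero pivot.

first zero-pivot column = 0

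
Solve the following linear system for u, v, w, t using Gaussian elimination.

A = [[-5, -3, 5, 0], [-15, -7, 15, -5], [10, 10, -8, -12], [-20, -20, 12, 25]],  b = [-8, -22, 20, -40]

Forward elimination on [A|b]:
R2 <- R2 - (3)*R1:  [  0   2   0  -5   2 ]
R3 <- R3 - (-2)*R1:  [   0    4    2  -12    4 ]
R4 <- R4 - (4)*R1:  [  0  -8  -8  25  -8 ]
R3 <- R3 - (2)*R2:  [  0   0   2  -2   0 ]
R4 <- R4 - (-4)*R2:  [  0   0  -8   5   0 ]
R4 <- R4 - (-4)*R3:  [  0   0   0  -3   0 ]
Row echelon form:
[ -5  -3  5   0  |  -8 ]
[  0   2  0  -5  |   2 ]
[  0   0  2  -2  |   0 ]
[  0   0  0  -3  |   0 ]
Back-substitution:
t = (0) / -3 = 0
w = (0 - (-2)*(0)) / 2 = 0
v = (2 - (-5)*(0)) / 2 = 1
u = (-8 - (-3)*(1) - (5)*(0)) / -5 = 1

(1, 1, 0, 0)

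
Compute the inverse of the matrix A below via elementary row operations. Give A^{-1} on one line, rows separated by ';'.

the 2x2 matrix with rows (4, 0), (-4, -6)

Gauss-Jordan on [A | I]:
R1 <- (1/4)*R1:  [   1    0  |  1/4    0 ]
R2 <- R2 - (-4)*R1:  [  0  -6  |   1   1 ]
R2 <- (1/-6)*R2:  [    0     1  |  -1/6  -1/6 ]
Right block of [I | A^{-1}] is the inverse:
[  1/4     0 ]
[ -1/6  -1/6 ]

inverse = [1/4 0; -1/6 -1/6]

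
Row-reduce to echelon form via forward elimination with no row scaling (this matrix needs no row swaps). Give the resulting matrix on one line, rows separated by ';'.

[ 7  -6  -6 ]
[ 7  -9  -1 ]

Forward elimination:
R2 <- R2 - (1)*R1:  [  0  -3   5 ]
Row echelon form:
[ 7  -6  -6 ]
[ 0  -3   5 ]

REF = [7 -6 -6; 0 -3 5]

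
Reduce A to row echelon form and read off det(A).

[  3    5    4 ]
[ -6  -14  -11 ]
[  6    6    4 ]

det(A) = 12

Forward elimination:
R2 <- R2 - (-2)*R1:  [  0  -4  -3 ]
R3 <- R3 - (2)*R1:  [  0  -4  -4 ]
R3 <- R3 - (1)*R2:  [  0   0  -1 ]
Upper-triangular form:
[ 3   5   4 ]
[ 0  -4  -3 ]
[ 0   0  -1 ]
det(A) = (-1)^0 * (3) * (-4) * (-1) = 12  (0 row swaps -> sign +1)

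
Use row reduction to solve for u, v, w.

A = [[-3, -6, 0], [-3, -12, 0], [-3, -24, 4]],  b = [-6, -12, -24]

Forward elimination on [A|b]:
R2 <- R2 - (1)*R1:  [  0  -6   0  -6 ]
R3 <- R3 - (1)*R1:  [   0  -18    4  -18 ]
R3 <- R3 - (3)*R2:  [ 0  0  4  0 ]
Row echelon form:
[ -3  -6  0  |  -6 ]
[  0  -6  0  |  -6 ]
[  0   0  4  |   0 ]
Back-substitution:
w = (0) / 4 = 0
v = (-6) / -6 = 1
u = (-6 - (-6)*(1)) / -3 = 0

(0, 1, 0)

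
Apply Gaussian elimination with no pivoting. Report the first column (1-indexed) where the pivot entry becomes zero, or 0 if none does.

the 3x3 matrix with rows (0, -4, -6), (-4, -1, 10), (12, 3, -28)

Naive forward elimination:
Pivot entry (1,1) is zero but row 2 has -4 in column 1 -> naive elimination stops; a row interchange (e.g. R1 <-> R2) would be required here.

first zero-pivot column = 1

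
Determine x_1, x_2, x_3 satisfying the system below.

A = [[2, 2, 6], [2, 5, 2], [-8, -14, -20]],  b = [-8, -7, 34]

Forward elimination on [A|b]:
R2 <- R2 - (1)*R1:  [  0   3  -4   1 ]
R3 <- R3 - (-4)*R1:  [  0  -6   4   2 ]
R3 <- R3 - (-2)*R2:  [  0   0  -4   4 ]
Row echelon form:
[ 2  2   6  |  -8 ]
[ 0  3  -4  |   1 ]
[ 0  0  -4  |   4 ]
Back-substitution:
x_3 = (4) / -4 = -1
x_2 = (1 - (-4)*(-1)) / 3 = -1
x_1 = (-8 - (2)*(-1) - (6)*(-1)) / 2 = 0

(0, -1, -1)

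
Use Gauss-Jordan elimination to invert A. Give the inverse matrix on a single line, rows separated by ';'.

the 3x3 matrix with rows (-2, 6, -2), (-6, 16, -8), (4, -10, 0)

Gauss-Jordan on [A | I]:
R1 <- (1/-2)*R1:  [    1    -3     1  |  -1/2     0     0 ]
R2 <- R2 - (-6)*R1:  [  0  -2  -2  |  -3   1   0 ]
R3 <- R3 - (4)*R1:  [  0   2  -4  |   2   0   1 ]
R2 <- (1/-2)*R2:  [    0     1     1  |   3/2  -1/2     0 ]
R1 <- R1 - (-3)*R2:  [    1     0     4  |     4  -3/2     0 ]
R3 <- R3 - (2)*R2:  [  0   0  -6  |  -1   1   1 ]
R3 <- (1/-6)*R3:  [    0     0     1  |   1/6  -1/6  -1/6 ]
R1 <- R1 - (4)*R3:  [    1     0     0  |  10/3  -5/6   2/3 ]
R2 <- R2 - (1)*R3:  [    0     1     0  |   4/3  -1/3   1/6 ]
Right block of [I | A^{-1}] is the inverse:
[ 10/3  -5/6   2/3 ]
[  4/3  -1/3   1/6 ]
[  1/6  -1/6  -1/6 ]

inverse = [10/3 -5/6 2/3; 4/3 -1/3 1/6; 1/6 -1/6 -1/6]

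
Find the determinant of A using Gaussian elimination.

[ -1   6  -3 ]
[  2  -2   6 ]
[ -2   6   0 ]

Forward elimination:
R2 <- R2 - (-2)*R1:  [  0  10   0 ]
R3 <- R3 - (2)*R1:  [  0  -6   6 ]
R3 <- R3 - (-3/5)*R2:  [ 0  0  6 ]
Upper-triangular form:
[ -1   6  -3 ]
[  0  10   0 ]
[  0   0   6 ]
det(A) = (-1)^0 * (-1) * (10) * (6) = -60  (0 row swaps -> sign +1)

det(A) = -60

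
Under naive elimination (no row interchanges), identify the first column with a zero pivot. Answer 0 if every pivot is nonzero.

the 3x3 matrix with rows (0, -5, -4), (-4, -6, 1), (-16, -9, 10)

first zero-pivot column = 1

Naive forward elimination:
Pivot entry (1,1) is zero but row 2 has -4 in column 1 -> naive elimination stops; a row interchange (e.g. R1 <-> R2) would be required here.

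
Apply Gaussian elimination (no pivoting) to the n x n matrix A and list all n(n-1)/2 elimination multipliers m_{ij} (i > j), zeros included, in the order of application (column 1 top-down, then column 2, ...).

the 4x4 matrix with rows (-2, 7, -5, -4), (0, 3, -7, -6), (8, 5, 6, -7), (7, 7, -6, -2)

Forward elimination:
R2: entry in column 1 is already 0 -> m_{21} = 0 (no row operation needed)
R3 <- R3 - (-4)*R1:  [   0   33  -14  -23 ]
R4 <- R4 - (-7/2)*R1:  [     0   63/2  -47/2    -16 ]
R3 <- R3 - (11)*R2:  [  0   0  63  43 ]
R4 <- R4 - (21/2)*R2:  [  0   0  50  47 ]
R4 <- R4 - (50/63)*R3:  [      0       0       0  811/63 ]
Multipliers (in order of application): m_{21} = 0, m_{31} = -4, m_{41} = -7/2, m_{32} = 11, m_{42} = 21/2, m_{43} = 50/63

multipliers: 0, -4, -7/2, 11, 21/2, 50/63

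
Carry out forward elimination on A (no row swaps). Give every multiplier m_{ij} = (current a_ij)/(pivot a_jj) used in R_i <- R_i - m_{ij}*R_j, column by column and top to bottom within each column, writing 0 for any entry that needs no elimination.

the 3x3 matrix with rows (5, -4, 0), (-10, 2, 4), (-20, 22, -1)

multipliers: -2, -4, -1

Forward elimination:
R2 <- R2 - (-2)*R1:  [  0  -6   4 ]
R3 <- R3 - (-4)*R1:  [  0   6  -1 ]
R3 <- R3 - (-1)*R2:  [ 0  0  3 ]
Multipliers (in order of application): m_{21} = -2, m_{31} = -4, m_{32} = -1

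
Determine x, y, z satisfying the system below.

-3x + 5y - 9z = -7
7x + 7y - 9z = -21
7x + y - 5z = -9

(-1, -2, 0)

Forward elimination on [A|b]:
R2 <- R2 - (-7/3)*R1:  [      0    56/3     -30  -112/3 ]
R3 <- R3 - (-7/3)*R1:  [     0   38/3    -26  -76/3 ]
R3 <- R3 - (19/28)*R2:  [      0       0  -79/14       0 ]
Row echelon form:
[ -3     5      -9  |      -7 ]
[  0  56/3     -30  |  -112/3 ]
[  0     0  -79/14  |       0 ]
Back-substitution:
z = (0) / (-79/14) = 0
y = (-112/3 - (-30)*(0)) / (56/3) = -2
x = (-7 - (5)*(-2) - (-9)*(0)) / -3 = -1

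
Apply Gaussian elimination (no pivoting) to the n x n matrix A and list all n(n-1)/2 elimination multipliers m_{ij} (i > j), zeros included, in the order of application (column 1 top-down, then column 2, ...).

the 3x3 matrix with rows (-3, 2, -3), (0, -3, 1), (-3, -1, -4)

Forward elimination:
R2: entry in column 1 is already 0 -> m_{21} = 0 (no row operation needed)
R3 <- R3 - (1)*R1:  [  0  -3  -1 ]
R3 <- R3 - (1)*R2:  [  0   0  -2 ]
Multipliers (in order of application): m_{21} = 0, m_{31} = 1, m_{32} = 1

multipliers: 0, 1, 1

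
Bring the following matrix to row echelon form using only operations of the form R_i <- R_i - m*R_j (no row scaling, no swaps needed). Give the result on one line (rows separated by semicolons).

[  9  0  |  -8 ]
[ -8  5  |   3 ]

REF = [9 0 -8; 0 5 -37/9]

Forward elimination:
R2 <- R2 - (-8/9)*R1:  [     0      5  -37/9 ]
Row echelon form:
[ 9  0  |     -8 ]
[ 0  5  |  -37/9 ]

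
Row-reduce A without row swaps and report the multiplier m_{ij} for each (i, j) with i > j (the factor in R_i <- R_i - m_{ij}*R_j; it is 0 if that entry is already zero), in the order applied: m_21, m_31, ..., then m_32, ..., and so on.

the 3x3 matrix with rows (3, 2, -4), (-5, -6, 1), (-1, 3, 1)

Forward elimination:
R2 <- R2 - (-5/3)*R1:  [     0   -8/3  -17/3 ]
R3 <- R3 - (-1/3)*R1:  [    0  11/3  -1/3 ]
R3 <- R3 - (-11/8)*R2:  [     0      0  -65/8 ]
Multipliers (in order of application): m_{21} = -5/3, m_{31} = -1/3, m_{32} = -11/8

multipliers: -5/3, -1/3, -11/8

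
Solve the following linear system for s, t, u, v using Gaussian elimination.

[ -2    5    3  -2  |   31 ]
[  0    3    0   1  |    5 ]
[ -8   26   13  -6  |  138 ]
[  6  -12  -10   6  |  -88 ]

Forward elimination on [A|b]:
R3 <- R3 - (4)*R1:  [  0   6   1   2  14 ]
R4 <- R4 - (-3)*R1:  [  0   3  -1   0   5 ]
R3 <- R3 - (2)*R2:  [ 0  0  1  0  4 ]
R4 <- R4 - (1)*R2:  [  0   0  -1  -1   0 ]
R4 <- R4 - (-1)*R3:  [  0   0   0  -1   4 ]
Row echelon form:
[ -2  5  3  -2  |  31 ]
[  0  3  0   1  |   5 ]
[  0  0  1   0  |   4 ]
[  0  0  0  -1  |   4 ]
Back-substitution:
v = (4) / -1 = -4
u = (4) / 1 = 4
t = (5 - (1)*(-4)) / 3 = 3
s = (31 - (5)*(3) - (3)*(4) - (-2)*(-4)) / -2 = 2

(2, 3, 4, -4)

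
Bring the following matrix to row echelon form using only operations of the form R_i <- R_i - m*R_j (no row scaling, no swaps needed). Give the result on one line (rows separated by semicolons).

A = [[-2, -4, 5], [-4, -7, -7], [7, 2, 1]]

Forward elimination:
R2 <- R2 - (2)*R1:  [   0    1  -17 ]
R3 <- R3 - (-7/2)*R1:  [    0   -12  37/2 ]
R3 <- R3 - (-12)*R2:  [      0       0  -371/2 ]
Row echelon form:
[ -2  -4       5 ]
[  0   1     -17 ]
[  0   0  -371/2 ]

REF = [-2 -4 5; 0 1 -17; 0 0 -371/2]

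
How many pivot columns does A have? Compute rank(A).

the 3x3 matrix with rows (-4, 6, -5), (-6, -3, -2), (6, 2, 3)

rank(A) = 3

Row reduction:
R2 <- R2 - (3/2)*R1:  [    0   -12  11/2 ]
R3 <- R3 - (-3/2)*R1:  [    0    11  -9/2 ]
R3 <- R3 - (-11/12)*R2:  [     0      0  13/24 ]
Row echelon form:
[ -4    6     -5 ]
[  0  -12   11/2 ]
[  0    0  13/24 ]
Nonzero rows / pivot columns: 3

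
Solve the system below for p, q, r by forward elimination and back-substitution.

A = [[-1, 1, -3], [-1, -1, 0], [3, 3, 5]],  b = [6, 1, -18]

Forward elimination on [A|b]:
R2 <- R2 - (1)*R1:  [  0  -2   3  -5 ]
R3 <- R3 - (-3)*R1:  [  0   6  -4   0 ]
R3 <- R3 - (-3)*R2:  [   0    0    5  -15 ]
Row echelon form:
[ -1   1  -3  |    6 ]
[  0  -2   3  |   -5 ]
[  0   0   5  |  -15 ]
Back-substitution:
r = (-15) / 5 = -3
q = (-5 - (3)*(-3)) / -2 = -2
p = (6 - (1)*(-2) - (-3)*(-3)) / -1 = 1

(1, -2, -3)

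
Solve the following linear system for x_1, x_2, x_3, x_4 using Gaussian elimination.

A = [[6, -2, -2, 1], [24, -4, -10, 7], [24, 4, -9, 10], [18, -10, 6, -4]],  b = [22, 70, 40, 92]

Forward elimination on [A|b]:
R2 <- R2 - (4)*R1:  [   0    4   -2    3  -18 ]
R3 <- R3 - (4)*R1:  [   0   12   -1    6  -48 ]
R4 <- R4 - (3)*R1:  [  0  -4  12  -7  26 ]
R3 <- R3 - (3)*R2:  [  0   0   5  -3   6 ]
R4 <- R4 - (-1)*R2:  [  0   0  10  -4   8 ]
R4 <- R4 - (2)*R3:  [  0   0   0   2  -4 ]
Row echelon form:
[ 6  -2  -2   1  |   22 ]
[ 0   4  -2   3  |  -18 ]
[ 0   0   5  -3  |    6 ]
[ 0   0   0   2  |   -4 ]
Back-substitution:
x_4 = (-4) / 2 = -2
x_3 = (6 - (-3)*(-2)) / 5 = 0
x_2 = (-18 - (-2)*(0) - (3)*(-2)) / 4 = -3
x_1 = (22 - (-2)*(-3) - (-2)*(0) - (1)*(-2)) / 6 = 3

(3, -3, 0, -2)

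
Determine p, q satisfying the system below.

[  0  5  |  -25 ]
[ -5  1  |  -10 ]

Forward elimination on [A|b]:
R1 <-> R2   (pivot in column 1 was zero)
[ -5  1  -10 ]
[  0  5  -25 ]
Row echelon form:
[ -5  1  |  -10 ]
[  0  5  |  -25 ]
Back-substitution:
q = (-25) / 5 = -5
p = (-10 - (1)*(-5)) / -5 = 1

(1, -5)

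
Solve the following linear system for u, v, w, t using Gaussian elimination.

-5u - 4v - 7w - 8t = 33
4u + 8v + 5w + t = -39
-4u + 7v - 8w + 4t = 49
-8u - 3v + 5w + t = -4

(-2, -1, -5, 2)

Forward elimination on [A|b]:
R2 <- R2 - (-4/5)*R1:  [     0   24/5   -3/5  -27/5  -63/5 ]
R3 <- R3 - (4/5)*R1:  [     0   51/5  -12/5   52/5  113/5 ]
R4 <- R4 - (8/5)*R1:  [      0    17/5    81/5    69/5  -284/5 ]
R3 <- R3 - (17/8)*R2:  [     0      0   -9/8  175/8  395/8 ]
R4 <- R4 - (17/24)*R2:  [      0       0   133/8   141/8  -383/8 ]
R4 <- R4 - (-133/9)*R3:  [      0       0       0  3068/9  6136/9 ]
Row echelon form:
[ -5    -4    -7      -8  |      33 ]
[  0  24/5  -3/5   -27/5  |   -63/5 ]
[  0     0  -9/8   175/8  |   395/8 ]
[  0     0     0  3068/9  |  6136/9 ]
Back-substitution:
t = (6136/9) / (3068/9) = 2
w = (395/8 - (175/8)*(2)) / (-9/8) = -5
v = (-63/5 - (-3/5)*(-5) - (-27/5)*(2)) / (24/5) = -1
u = (33 - (-4)*(-1) - (-7)*(-5) - (-8)*(2)) / -5 = -2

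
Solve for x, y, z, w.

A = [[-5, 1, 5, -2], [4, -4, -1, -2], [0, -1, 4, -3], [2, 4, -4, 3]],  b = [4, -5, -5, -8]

(-2, -3, 1, 4)

Forward elimination on [A|b]:
R2 <- R2 - (-4/5)*R1:  [     0  -16/5      3  -18/5   -9/5 ]
R4 <- R4 - (-2/5)*R1:  [     0   22/5     -2   11/5  -32/5 ]
R3 <- R3 - (5/16)*R2:  [      0       0   49/16   -15/8  -71/16 ]
R4 <- R4 - (-11/8)*R2:  [     0      0   17/8  -11/4  -71/8 ]
R4 <- R4 - (34/49)*R3:  [       0        0        0   -71/49  -284/49 ]
Row echelon form:
[ -5      1      5      -2  |        4 ]
[  0  -16/5      3   -18/5  |     -9/5 ]
[  0      0  49/16   -15/8  |   -71/16 ]
[  0      0      0  -71/49  |  -284/49 ]
Back-substitution:
w = (-284/49) / (-71/49) = 4
z = (-71/16 - (-15/8)*(4)) / (49/16) = 1
y = (-9/5 - (3)*(1) - (-18/5)*(4)) / (-16/5) = -3
x = (4 - (1)*(-3) - (5)*(1) - (-2)*(4)) / -5 = -2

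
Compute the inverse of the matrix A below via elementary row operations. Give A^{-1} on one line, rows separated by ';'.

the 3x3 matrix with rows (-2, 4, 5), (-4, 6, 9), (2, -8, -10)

inverse = [-1 0 -1/2; 11/6 -5/6 1/6; -5/3 2/3 -1/3]

Gauss-Jordan on [A | I]:
R1 <- (1/-2)*R1:  [    1    -2  -5/2  |  -1/2     0     0 ]
R2 <- R2 - (-4)*R1:  [  0  -2  -1  |  -2   1   0 ]
R3 <- R3 - (2)*R1:  [  0  -4  -5  |   1   0   1 ]
R2 <- (1/-2)*R2:  [    0     1   1/2  |     1  -1/2     0 ]
R1 <- R1 - (-2)*R2:  [    1     0  -3/2  |   3/2    -1     0 ]
R3 <- R3 - (-4)*R2:  [  0   0  -3  |   5  -2   1 ]
R3 <- (1/-3)*R3:  [    0     0     1  |  -5/3   2/3  -1/3 ]
R1 <- R1 - (-3/2)*R3:  [    1     0     0  |    -1     0  -1/2 ]
R2 <- R2 - (1/2)*R3:  [    0     1     0  |  11/6  -5/6   1/6 ]
Right block of [I | A^{-1}] is the inverse:
[   -1     0  -1/2 ]
[ 11/6  -5/6   1/6 ]
[ -5/3   2/3  -1/3 ]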